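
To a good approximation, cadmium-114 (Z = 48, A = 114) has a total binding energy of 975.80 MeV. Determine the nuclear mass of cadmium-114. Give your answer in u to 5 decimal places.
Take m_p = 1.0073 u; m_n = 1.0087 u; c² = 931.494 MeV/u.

Mass defect = 975.80 MeV / (931.494 MeV/u) = 1.0475645 u
Constituent mass = 48(1.0073) + 66(1.0087) = 114.9246 u
Nuclear mass = 114.9246 − 1.0475645 = 113.8770355 u ≈ 113.87704 u (to 5 decimal places)

113.87704 u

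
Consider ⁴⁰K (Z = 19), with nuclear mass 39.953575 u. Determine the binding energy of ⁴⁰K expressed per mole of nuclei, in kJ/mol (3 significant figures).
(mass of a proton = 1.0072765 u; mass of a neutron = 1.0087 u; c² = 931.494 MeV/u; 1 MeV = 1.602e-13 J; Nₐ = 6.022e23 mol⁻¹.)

Total constituent mass: 19 × 1.0072765 + 21 × 1.0087 = 40.3209535 u
Mass defect Δm = 40.3209535 − 39.953575 = 0.3673785 u
E_B = 0.3673785 × 931.494 = 342.211 MeV
Per nucleus in joules: 342.211 MeV × 1.602e-13 J/MeV = 5.4822e-11 J
Per mole: 5.4822e-11 J × 6.022e23 mol⁻¹ = 3.3014e+13 J/mol

3.30e+10 kJ/mol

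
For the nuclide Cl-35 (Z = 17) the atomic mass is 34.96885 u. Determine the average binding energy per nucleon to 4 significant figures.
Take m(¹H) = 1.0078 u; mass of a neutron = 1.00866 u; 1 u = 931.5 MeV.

8.507 MeV/nucleon

With 17 protons and 18 neutrons (A = 35):
Σm = 17·m(¹H) + 18·m_n = 17.1326 + 18.15588 = 35.28848 u
Δm = 35.28848 − 34.96885 = 0.31963 u
Binding energy = Δm·c² = 0.31963 × 931.5 MeV/u = 297.735 MeV
BE/A = 297.735 MeV / 35 = 8.507 MeV/nucleon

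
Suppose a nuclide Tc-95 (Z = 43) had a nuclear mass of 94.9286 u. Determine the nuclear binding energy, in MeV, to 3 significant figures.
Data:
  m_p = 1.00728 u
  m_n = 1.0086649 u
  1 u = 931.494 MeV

778 MeV

Total constituent mass: 43 × 1.00728 + 52 × 1.0086649 = 95.7636148 u
Δm = 95.7636148 − 94.9286 = 0.8350148 u
E_B = 0.8350148 × 931.494 = 777.811 MeV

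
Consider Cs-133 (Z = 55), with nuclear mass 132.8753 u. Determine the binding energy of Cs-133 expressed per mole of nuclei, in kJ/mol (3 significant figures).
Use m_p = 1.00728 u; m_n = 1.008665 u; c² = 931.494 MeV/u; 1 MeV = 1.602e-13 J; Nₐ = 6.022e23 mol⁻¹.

With 55 protons and 78 neutrons (A = 133):
Σm = 55·m_p + 78·m_n = 55.40040 + 78.675870 = 134.076270 u
Mass defect Δm = 134.076270 − 132.8753 = 1.200970 u
E_B = 1.200970 × 931.494 = 1118.70 MeV
Per nucleus in joules: 1118.70 MeV × 1.602e-13 J/MeV = 1.7922e-10 J
Per mole: 1.7922e-10 J × 6.022e23 mol⁻¹ = 1.0793e+14 J/mol

1.08e+11 kJ/mol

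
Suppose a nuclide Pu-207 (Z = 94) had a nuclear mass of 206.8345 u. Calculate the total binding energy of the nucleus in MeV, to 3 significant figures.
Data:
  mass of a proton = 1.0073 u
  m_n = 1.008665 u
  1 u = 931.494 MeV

1710 MeV

Σm = 94·m_p + 113·m_n = 94.6862 + 113.979145 = 208.665345 u
The mass defect is 208.665345 − 206.8345 = 1.830845 u.
Binding energy = Δm·c² = 1.830845 × 931.494 MeV/u = 1705.42 MeV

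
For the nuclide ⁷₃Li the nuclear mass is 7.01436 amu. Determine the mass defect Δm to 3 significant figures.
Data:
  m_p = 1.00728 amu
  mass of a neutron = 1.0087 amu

0.0423 amu

Mass of separated nucleons = 3(1.00728) + 4(1.0087) = 3.02184 + 4.0348 = 7.05664 amu
Δm = 7.05664 − 7.01436 = 0.04228 amu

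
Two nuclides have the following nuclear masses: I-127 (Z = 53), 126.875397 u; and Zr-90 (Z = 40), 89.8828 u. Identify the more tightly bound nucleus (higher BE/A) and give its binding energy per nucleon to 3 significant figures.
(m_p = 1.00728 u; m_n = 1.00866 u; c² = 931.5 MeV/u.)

Zr-90; 8.71 MeV/nucleon

I-127: Σm = 53(1.00728) + 74(1.00866) = 128.02668 u; Δm = 1.151283 u; E_B = 1072.4 MeV; E_B/A = 8.444 MeV
Zr-90: Σm = 40(1.00728) + 50(1.00866) = 90.72420 u; Δm = 0.84140 u; E_B = 783.76 MeV; E_B/A = 8.708 MeV
Zr-90 has the higher binding energy per nucleon, so it is the more tightly bound nucleus.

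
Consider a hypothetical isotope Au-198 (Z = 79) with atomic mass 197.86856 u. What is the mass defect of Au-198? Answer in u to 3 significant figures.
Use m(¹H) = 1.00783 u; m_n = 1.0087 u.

Σm = 79·m(¹H) + 119·m_n = 79.61857 + 120.0353 = 199.65387 u
The mass defect is 199.65387 − 197.86856 = 1.78531 u.

1.79 u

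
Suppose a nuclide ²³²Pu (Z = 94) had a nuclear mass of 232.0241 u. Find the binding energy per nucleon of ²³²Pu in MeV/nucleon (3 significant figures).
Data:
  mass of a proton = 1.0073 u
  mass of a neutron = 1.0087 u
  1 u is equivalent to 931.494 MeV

7.48 MeV/nucleon

Mass of separated nucleons = 94(1.0073) + 138(1.0087) = 94.6862 + 139.2006 = 233.8868 u
Δm = 233.8868 − 232.0241 = 1.8627 u
E_B = 1.8627 × 931.494 = 1735.09 MeV
Per nucleon: 1735.09 / 232 = 7.479 MeV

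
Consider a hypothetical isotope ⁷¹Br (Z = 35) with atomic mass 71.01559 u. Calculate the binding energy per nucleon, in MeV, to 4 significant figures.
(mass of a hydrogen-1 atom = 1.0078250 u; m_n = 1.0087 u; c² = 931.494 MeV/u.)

7.498 MeV/nucleon

Z = 35, so N = A − Z = 71 − 35 = 36.
Σm = 35·m(¹H) + 36·m_n = 35.2738750 + 36.3132 = 71.5870750 u
Mass defect Δm = 71.5870750 − 71.01559 = 0.5714850 u
Converting to energy: 0.5714850 u × 931.494 MeV/u = 532.335 MeV
BE/A = 532.335 MeV / 71 = 7.498 MeV/nucleon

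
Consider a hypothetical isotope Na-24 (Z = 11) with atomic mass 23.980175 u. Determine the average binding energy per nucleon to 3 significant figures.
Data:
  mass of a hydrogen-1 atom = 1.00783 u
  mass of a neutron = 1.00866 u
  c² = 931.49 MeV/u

8.48 MeV/nucleon

The nucleus contains 11 protons and 24 − 11 = 13 neutrons.
Total constituent mass: 11 × 1.00783 + 13 × 1.00866 = 24.19871 u
Mass defect Δm = 24.19871 − 23.980175 = 0.218535 u
Binding energy = Δm·c² = 0.218535 × 931.49 MeV/u = 203.563 MeV
BE/A = 203.563 MeV / 24 = 8.482 MeV/nucleon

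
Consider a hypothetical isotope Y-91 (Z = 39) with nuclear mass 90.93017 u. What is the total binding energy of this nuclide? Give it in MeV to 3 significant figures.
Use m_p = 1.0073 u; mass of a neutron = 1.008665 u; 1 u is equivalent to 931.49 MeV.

Z = 39, so N = A − Z = 91 − 39 = 52.
Mass of separated nucleons = 39(1.0073) + 52(1.008665) = 39.2847 + 52.450580 = 91.735280 u
The mass defect is 91.735280 − 90.93017 = 0.805110 u.
Converting to energy: 0.805110 u × 931.49 MeV/u = 749.952 MeV

750 MeV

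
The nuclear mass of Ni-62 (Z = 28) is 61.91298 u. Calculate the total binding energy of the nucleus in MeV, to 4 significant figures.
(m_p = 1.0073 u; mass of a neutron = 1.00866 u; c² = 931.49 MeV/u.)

545.7 MeV

Z = 28, so N = A − Z = 62 − 28 = 34.
Total constituent mass: 28 × 1.0073 + 34 × 1.00866 = 62.49884 u
Δm = 62.49884 − 61.91298 = 0.58586 u
Binding energy = Δm·c² = 0.58586 × 931.49 MeV/u = 545.723 MeV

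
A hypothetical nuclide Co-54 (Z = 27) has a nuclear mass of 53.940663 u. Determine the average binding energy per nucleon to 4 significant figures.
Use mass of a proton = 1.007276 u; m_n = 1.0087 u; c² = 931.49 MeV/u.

The nucleus contains 27 protons and 54 − 27 = 27 neutrons.
Mass of separated nucleons = 27(1.007276) + 27(1.0087) = 27.196452 + 27.2349 = 54.431352 u
Mass defect Δm = 54.431352 − 53.940663 = 0.490689 u
E_B = 0.490689 × 931.49 = 457.072 MeV
Per nucleon: 457.072 / 54 = 8.464 MeV

8.464 MeV/nucleon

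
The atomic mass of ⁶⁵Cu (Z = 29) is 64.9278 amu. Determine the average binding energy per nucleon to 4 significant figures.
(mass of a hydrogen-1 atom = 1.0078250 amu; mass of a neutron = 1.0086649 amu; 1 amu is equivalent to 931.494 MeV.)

8.757 MeV/nucleon

Σm = 29·m(¹H) + 36·m_n = 29.2269250 + 36.3119364 = 65.5388614 amu
The mass defect is 65.5388614 − 64.9278 = 0.6110614 amu.
Converting to energy: 0.6110614 amu × 931.494 MeV/amu = 569.200 MeV
BE/A = 569.200 MeV / 65 = 8.757 MeV/nucleon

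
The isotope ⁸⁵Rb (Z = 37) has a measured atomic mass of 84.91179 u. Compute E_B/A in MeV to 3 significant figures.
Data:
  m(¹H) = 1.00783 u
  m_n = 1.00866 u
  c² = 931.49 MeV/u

8.70 MeV/nucleon

Z = 37, so N = A − Z = 85 − 37 = 48.
Mass of separated nucleons = 37(1.00783) + 48(1.00866) = 37.28971 + 48.41568 = 85.70539 u
Mass defect Δm = 85.70539 − 84.91179 = 0.79360 u
Converting to energy: 0.79360 u × 931.49 MeV/u = 739.230 MeV
BE/A = 739.230 MeV / 85 = 8.697 MeV/nucleon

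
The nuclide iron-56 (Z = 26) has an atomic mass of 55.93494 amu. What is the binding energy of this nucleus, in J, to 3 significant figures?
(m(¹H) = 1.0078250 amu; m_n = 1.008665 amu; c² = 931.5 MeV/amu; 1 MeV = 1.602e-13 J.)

7.89e-11 J

The nucleus contains 26 protons and 56 − 26 = 30 neutrons.
Total constituent mass: 26 × 1.0078250 + 30 × 1.008665 = 56.4634000 amu
Δm = 56.4634000 − 55.93494 = 0.5284600 amu
Converting to energy: 0.5284600 amu × 931.5 MeV/amu = 492.260 MeV
In joules: 492.260 MeV × 1.602e-13 J/MeV = 7.8860e-11 J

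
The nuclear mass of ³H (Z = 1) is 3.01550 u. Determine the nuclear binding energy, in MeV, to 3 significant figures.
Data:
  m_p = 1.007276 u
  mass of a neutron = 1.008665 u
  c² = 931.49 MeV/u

8.48 MeV

With 1 protons and 2 neutrons (A = 3):
Σm = 1·m_p + 2·m_n = 1.007276 + 2.017330 = 3.024606 u
Δm = 3.024606 − 3.01550 = 0.009106 u
Converting to energy: 0.009106 u × 931.49 MeV/u = 8.48215 MeV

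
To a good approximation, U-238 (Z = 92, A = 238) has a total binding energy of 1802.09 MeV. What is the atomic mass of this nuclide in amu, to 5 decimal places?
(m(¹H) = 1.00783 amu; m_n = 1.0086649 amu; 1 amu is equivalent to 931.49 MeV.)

238.05080 amu

Mass defect = 1802.09 MeV / (931.49 MeV/amu) = 1.9346316 amu
Constituent mass = 92(1.00783) + 146(1.0086649) = 239.9854354 amu
Atomic mass = 239.9854354 − 1.9346316 = 238.0508038 amu ≈ 238.05080 amu (to 5 decimal places)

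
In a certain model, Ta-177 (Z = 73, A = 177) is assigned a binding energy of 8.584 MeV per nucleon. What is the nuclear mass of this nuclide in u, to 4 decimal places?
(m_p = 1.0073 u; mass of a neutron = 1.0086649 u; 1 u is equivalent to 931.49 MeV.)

Total binding energy = 177 × 8.584 = 1519.368 MeV
Mass defect = 1519.368 MeV / (931.49 MeV/u) = 1.631116 u
Constituent mass = 73(1.0073) + 104(1.0086649) = 178.4340496 u
Nuclear mass = 178.4340496 − 1.631116 = 176.8029336 u ≈ 176.8029 u (to 4 decimal places)

176.8029 u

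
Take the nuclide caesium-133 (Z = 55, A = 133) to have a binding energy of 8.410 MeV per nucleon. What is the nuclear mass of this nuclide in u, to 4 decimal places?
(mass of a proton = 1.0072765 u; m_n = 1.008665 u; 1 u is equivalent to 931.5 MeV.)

132.8753 u

Total binding energy = 133 × 8.410 = 1118.530 MeV
Mass defect = 1118.530 MeV / (931.5 MeV/u) = 1.200784 u
Constituent mass = 55(1.0072765) + 78(1.008665) = 134.0760775 u
Nuclear mass = 134.0760775 − 1.200784 = 132.8752935 u ≈ 132.8753 u (to 4 decimal places)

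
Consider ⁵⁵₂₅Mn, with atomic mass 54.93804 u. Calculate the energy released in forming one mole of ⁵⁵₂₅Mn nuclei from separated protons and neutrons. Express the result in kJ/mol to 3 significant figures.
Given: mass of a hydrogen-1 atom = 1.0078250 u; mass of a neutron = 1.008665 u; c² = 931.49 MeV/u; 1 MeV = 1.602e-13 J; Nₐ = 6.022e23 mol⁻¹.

4.65e+10 kJ/mol

Z = 25, so N = A − Z = 55 − 25 = 30.
Mass of separated nucleons = 25(1.0078250) + 30(1.008665) = 25.1956250 + 30.259950 = 55.4555750 u
Δm = 55.4555750 − 54.93804 = 0.5175350 u
Converting to energy: 0.5175350 u × 931.49 MeV/u = 482.079 MeV
Per nucleus in joules: 482.079 MeV × 1.602e-13 J/MeV = 7.7229e-11 J
Per mole: 7.7229e-11 J × 6.022e23 mol⁻¹ = 4.6507e+13 J/mol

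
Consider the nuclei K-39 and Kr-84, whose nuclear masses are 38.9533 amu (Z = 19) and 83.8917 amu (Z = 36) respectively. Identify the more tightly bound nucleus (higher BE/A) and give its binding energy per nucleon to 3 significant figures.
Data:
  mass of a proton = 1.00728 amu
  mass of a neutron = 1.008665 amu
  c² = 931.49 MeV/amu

Kr-84; 8.72 MeV/nucleon

K-39: Σm = 19(1.00728) + 20(1.008665) = 39.311620 amu; Δm = 0.358320 amu; E_B = 333.77 MeV; E_B/A = 8.558 MeV
Kr-84: Σm = 36(1.00728) + 48(1.008665) = 84.678000 amu; Δm = 0.786300 amu; E_B = 732.43 MeV; E_B/A = 8.719 MeV
Kr-84 has the higher binding energy per nucleon, so it is the more tightly bound nucleus.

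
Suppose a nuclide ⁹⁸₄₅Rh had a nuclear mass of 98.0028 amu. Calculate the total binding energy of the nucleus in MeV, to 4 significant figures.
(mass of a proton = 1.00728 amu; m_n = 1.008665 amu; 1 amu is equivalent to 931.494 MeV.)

Total constituent mass: 45 × 1.00728 + 53 × 1.008665 = 98.786845 amu
The mass defect is 98.786845 − 98.0028 = 0.784045 amu.
Converting to energy: 0.784045 amu × 931.494 MeV/amu = 730.333 MeV

730.3 MeV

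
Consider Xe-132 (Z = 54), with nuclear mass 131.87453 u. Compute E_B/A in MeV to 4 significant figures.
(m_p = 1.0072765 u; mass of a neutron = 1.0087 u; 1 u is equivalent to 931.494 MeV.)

The nucleus contains 54 protons and 132 − 54 = 78 neutrons.
Total constituent mass: 54 × 1.0072765 + 78 × 1.0087 = 133.0715310 u
Mass defect Δm = 133.0715310 − 131.87453 = 1.1970010 u
E_B = 1.1970010 × 931.494 = 1115.00 MeV
BE/A = 1115.00 MeV / 132 = 8.447 MeV/nucleon

8.447 MeV/nucleon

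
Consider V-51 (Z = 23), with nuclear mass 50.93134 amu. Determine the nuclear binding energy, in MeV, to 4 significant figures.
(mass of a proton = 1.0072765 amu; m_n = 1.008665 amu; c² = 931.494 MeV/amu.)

Total constituent mass: 23 × 1.0072765 + 28 × 1.008665 = 51.4099795 amu
The mass defect is 51.4099795 − 50.93134 = 0.4786395 amu.
E_B = 0.4786395 × 931.494 = 445.8498 MeV

445.8 MeV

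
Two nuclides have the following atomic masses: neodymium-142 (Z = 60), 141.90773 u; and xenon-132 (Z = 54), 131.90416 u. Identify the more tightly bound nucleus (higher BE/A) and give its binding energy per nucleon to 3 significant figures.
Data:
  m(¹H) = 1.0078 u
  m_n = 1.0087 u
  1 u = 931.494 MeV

xenon-132; 8.44 MeV/nucleon

neodymium-142: Σm = 60(1.0078) + 82(1.0087) = 143.1814 u; Δm = 1.27367 u; E_B = 1186.4 MeV; E_B/A = 8.355 MeV
xenon-132: Σm = 54(1.0078) + 78(1.0087) = 133.0998 u; Δm = 1.19564 u; E_B = 1113.7 MeV; E_B/A = 8.437 MeV
xenon-132 has the higher binding energy per nucleon, so it is the more tightly bound nucleus.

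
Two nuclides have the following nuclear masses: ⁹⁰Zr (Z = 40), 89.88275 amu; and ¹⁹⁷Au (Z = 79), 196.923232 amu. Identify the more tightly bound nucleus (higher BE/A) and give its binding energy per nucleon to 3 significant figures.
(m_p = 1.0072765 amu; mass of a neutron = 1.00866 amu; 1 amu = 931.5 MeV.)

⁹⁰Zr; 8.71 MeV/nucleon

⁹⁰Zr: Σm = 40(1.0072765) + 50(1.00866) = 90.7240600 amu; Δm = 0.8413100 amu; E_B = 783.68 MeV; E_B/A = 8.708 MeV
¹⁹⁷Au: Σm = 79(1.0072765) + 118(1.00866) = 198.5967235 amu; Δm = 1.6734915 amu; E_B = 1558.9 MeV; E_B/A = 7.913 MeV
⁹⁰Zr has the higher binding energy per nucleon, so it is the more tightly bound nucleus.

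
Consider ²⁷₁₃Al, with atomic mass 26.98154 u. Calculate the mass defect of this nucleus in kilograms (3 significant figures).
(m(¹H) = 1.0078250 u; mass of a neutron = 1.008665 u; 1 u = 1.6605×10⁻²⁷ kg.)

4.01e-28 kg

Mass of separated nucleons = 13(1.0078250) + 14(1.008665) = 13.1017250 + 14.121310 = 27.2230350 u
Δm = 27.2230350 − 26.98154 = 0.2414950 u
In SI units: 0.2414950 u × 1.6605×10⁻²⁷ kg/u = 4.0100e-28 kg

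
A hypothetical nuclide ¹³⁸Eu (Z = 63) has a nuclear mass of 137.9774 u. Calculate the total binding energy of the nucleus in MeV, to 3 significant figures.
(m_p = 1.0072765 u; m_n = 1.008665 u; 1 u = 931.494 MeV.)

Mass of separated nucleons = 63(1.0072765) + 75(1.008665) = 63.4584195 + 75.649875 = 139.1082945 u
Mass defect Δm = 139.1082945 − 137.9774 = 1.1308945 u
Converting to energy: 1.1308945 u × 931.494 MeV/u = 1053.42 MeV

1050 MeV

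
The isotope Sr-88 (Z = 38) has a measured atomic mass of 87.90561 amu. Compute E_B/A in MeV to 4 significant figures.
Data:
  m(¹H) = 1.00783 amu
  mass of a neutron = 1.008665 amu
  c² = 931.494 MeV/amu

8.735 MeV/nucleon

Σm = 38·m(¹H) + 50·m_n = 38.29754 + 50.433250 = 88.730790 amu
Mass defect Δm = 88.730790 − 87.90561 = 0.825180 amu
Converting to energy: 0.825180 amu × 931.494 MeV/amu = 768.650 MeV
Dividing by A = 88 gives 8.735 MeV per nucleon.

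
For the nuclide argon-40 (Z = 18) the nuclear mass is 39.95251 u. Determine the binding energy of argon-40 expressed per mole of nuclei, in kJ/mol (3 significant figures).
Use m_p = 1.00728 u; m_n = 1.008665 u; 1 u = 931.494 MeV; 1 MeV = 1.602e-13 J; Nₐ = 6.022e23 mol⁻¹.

3.32e+10 kJ/mol

Z = 18, so N = A − Z = 40 − 18 = 22.
Σm = 18·m_p + 22·m_n = 18.13104 + 22.190630 = 40.321670 u
Mass defect Δm = 40.321670 − 39.95251 = 0.369160 u
Binding energy = Δm·c² = 0.369160 × 931.494 MeV/u = 343.870 MeV
Per nucleus in joules: 343.870 MeV × 1.602e-13 J/MeV = 5.5088e-11 J
Per mole: 5.5088e-11 J × 6.022e23 mol⁻¹ = 3.3174e+13 J/mol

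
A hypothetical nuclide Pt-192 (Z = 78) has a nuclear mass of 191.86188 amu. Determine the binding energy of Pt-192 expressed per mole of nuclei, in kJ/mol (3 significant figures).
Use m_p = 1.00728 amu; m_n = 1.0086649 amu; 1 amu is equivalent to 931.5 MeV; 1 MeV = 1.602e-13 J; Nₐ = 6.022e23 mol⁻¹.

1.52e+11 kJ/mol

Z = 78, so N = A − Z = 192 − 78 = 114.
Mass of separated nucleons = 78(1.00728) + 114(1.0086649) = 78.56784 + 114.9877986 = 193.5556386 amu
Mass defect Δm = 193.5556386 − 191.86188 = 1.6937586 amu
Converting to energy: 1.6937586 amu × 931.5 MeV/amu = 1577.74 MeV
Per nucleus in joules: 1577.74 MeV × 1.602e-13 J/MeV = 2.5275e-10 J
Per mole: 2.5275e-10 J × 6.022e23 mol⁻¹ = 1.5221e+14 J/mol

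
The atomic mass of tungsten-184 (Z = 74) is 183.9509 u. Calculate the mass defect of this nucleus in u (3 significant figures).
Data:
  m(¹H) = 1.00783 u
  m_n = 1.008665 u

1.58 u

The nucleus contains 74 protons and 184 − 74 = 110 neutrons.
Σm = 74·m(¹H) + 110·m_n = 74.57942 + 110.953150 = 185.532570 u
The mass defect is 185.532570 − 183.9509 = 1.581670 u.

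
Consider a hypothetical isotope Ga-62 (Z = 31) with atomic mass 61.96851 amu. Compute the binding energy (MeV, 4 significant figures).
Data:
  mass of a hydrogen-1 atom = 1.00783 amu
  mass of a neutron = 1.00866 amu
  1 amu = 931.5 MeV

505.5 MeV

The nucleus contains 31 protons and 62 − 31 = 31 neutrons.
Σm = 31·m(¹H) + 31·m_n = 31.24273 + 31.26846 = 62.51119 amu
Mass defect Δm = 62.51119 − 61.96851 = 0.54268 amu
E_B = 0.54268 × 931.5 = 505.506 MeV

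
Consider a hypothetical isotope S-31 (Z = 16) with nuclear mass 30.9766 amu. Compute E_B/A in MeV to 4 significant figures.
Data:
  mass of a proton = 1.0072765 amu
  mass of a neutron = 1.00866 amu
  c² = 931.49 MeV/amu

8.105 MeV/nucleon

Z = 16, so N = A − Z = 31 − 16 = 15.
Mass of separated nucleons = 16(1.0072765) + 15(1.00866) = 16.1164240 + 15.12990 = 31.2463240 amu
The mass defect is 31.2463240 − 30.9766 = 0.2697240 amu.
E_B = 0.2697240 × 931.49 = 251.245 MeV
BE/A = 251.245 MeV / 31 = 8.105 MeV/nucleon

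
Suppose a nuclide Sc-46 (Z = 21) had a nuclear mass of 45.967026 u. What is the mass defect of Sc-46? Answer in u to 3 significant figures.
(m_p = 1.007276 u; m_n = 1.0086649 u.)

0.402 u

With 21 protons and 25 neutrons (A = 46):
Total constituent mass: 21 × 1.007276 + 25 × 1.0086649 = 46.3694185 u
Mass defect Δm = 46.3694185 − 45.967026 = 0.4023925 u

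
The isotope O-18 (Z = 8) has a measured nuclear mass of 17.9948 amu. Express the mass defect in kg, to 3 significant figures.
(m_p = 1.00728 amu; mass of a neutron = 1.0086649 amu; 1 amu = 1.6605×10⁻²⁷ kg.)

The nucleus contains 8 protons and 18 − 8 = 10 neutrons.
Total constituent mass: 8 × 1.00728 + 10 × 1.0086649 = 18.1448890 amu
The mass defect is 18.1448890 − 17.9948 = 0.1500890 amu.
In SI units: 0.1500890 amu × 1.6605×10⁻²⁷ kg/amu = 2.4922e-28 kg

2.49e-28 kg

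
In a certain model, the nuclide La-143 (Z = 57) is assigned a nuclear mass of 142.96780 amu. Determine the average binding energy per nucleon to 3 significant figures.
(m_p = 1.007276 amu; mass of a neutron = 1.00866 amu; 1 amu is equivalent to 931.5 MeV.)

With 57 protons and 86 neutrons (A = 143):
Total constituent mass: 57 × 1.007276 + 86 × 1.00866 = 144.159492 amu
Mass defect Δm = 144.159492 − 142.96780 = 1.191692 amu
Binding energy = Δm·c² = 1.191692 × 931.5 MeV/amu = 1110.06 MeV
BE/A = 1110.06 MeV / 143 = 7.763 MeV/nucleon

7.76 MeV/nucleon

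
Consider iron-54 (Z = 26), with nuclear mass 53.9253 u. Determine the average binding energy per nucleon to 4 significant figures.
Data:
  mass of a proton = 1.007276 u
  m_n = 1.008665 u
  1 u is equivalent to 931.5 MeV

8.737 MeV/nucleon

With 26 protons and 28 neutrons (A = 54):
Σm = 26·m_p + 28·m_n = 26.189176 + 28.242620 = 54.431796 u
The mass defect is 54.431796 − 53.9253 = 0.506496 u.
Converting to energy: 0.506496 u × 931.5 MeV/u = 471.801 MeV
Dividing by A = 54 gives 8.737 MeV per nucleon.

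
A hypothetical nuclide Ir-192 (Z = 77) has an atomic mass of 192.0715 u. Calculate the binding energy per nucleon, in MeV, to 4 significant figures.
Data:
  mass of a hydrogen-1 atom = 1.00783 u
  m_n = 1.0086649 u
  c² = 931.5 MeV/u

Z = 77, so N = A − Z = 192 − 77 = 115.
Total constituent mass: 77 × 1.00783 + 115 × 1.0086649 = 193.5993735 u
Δm = 193.5993735 − 192.0715 = 1.5278735 u
Binding energy = Δm·c² = 1.5278735 × 931.5 MeV/u = 1423.21 MeV
BE/A = 1423.21 MeV / 192 = 7.413 MeV/nucleon

7.413 MeV/nucleon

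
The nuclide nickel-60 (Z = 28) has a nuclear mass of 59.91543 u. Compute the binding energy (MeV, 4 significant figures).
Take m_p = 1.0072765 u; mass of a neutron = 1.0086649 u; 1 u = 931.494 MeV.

Z = 28, so N = A − Z = 60 − 28 = 32.
Mass of separated nucleons = 28(1.0072765) + 32(1.0086649) = 28.2037420 + 32.2772768 = 60.4810188 u
Mass defect Δm = 60.4810188 − 59.91543 = 0.5655888 u
E_B = 0.5655888 × 931.494 = 526.843 MeV

526.8 MeV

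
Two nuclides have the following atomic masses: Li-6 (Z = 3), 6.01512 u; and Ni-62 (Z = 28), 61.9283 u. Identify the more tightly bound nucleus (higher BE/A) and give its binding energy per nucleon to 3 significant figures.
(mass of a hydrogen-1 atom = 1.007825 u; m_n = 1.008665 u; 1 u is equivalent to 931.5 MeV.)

Ni-62; 8.80 MeV/nucleon

Li-6: Σm = 3(1.007825) + 3(1.008665) = 6.049470 u; Δm = 0.034350 u; E_B = 31.997 MeV; E_B/A = 5.333 MeV
Ni-62: Σm = 28(1.007825) + 34(1.008665) = 62.513710 u; Δm = 0.585410 u; E_B = 545.31 MeV; E_B/A = 8.795 MeV
Ni-62 has the higher binding energy per nucleon, so it is the more tightly bound nucleus.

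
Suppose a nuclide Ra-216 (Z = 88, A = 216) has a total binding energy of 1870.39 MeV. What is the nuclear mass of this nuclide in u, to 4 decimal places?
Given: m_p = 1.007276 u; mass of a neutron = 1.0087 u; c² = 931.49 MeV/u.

215.7459 u

Mass defect = 1870.39 MeV / (931.49 MeV/u) = 2.007955 u
Constituent mass = 88(1.007276) + 128(1.0087) = 217.753888 u
Nuclear mass = 217.753888 − 2.007955 = 215.745933 u ≈ 215.7459 u (to 4 decimal places)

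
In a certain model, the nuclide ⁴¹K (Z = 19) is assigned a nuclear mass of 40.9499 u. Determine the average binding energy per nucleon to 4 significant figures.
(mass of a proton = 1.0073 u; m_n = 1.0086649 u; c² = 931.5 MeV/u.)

8.620 MeV/nucleon

With 19 protons and 22 neutrons (A = 41):
Σm = 19·m_p + 22·m_n = 19.1387 + 22.1906278 = 41.3293278 u
The mass defect is 41.3293278 − 40.9499 = 0.3794278 u.
Converting to energy: 0.3794278 u × 931.5 MeV/u = 353.437 MeV
BE/A = 353.437 MeV / 41 = 8.620 MeV/nucleon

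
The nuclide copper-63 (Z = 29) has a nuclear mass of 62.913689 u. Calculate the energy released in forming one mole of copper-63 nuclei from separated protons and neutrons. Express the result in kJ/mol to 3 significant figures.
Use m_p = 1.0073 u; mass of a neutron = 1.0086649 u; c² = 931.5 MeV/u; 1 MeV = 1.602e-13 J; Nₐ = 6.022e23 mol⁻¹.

Z = 29, so N = A − Z = 63 − 29 = 34.
Total constituent mass: 29 × 1.0073 + 34 × 1.0086649 = 63.5063066 u
Mass defect Δm = 63.5063066 − 62.913689 = 0.5926176 u
E_B = 0.5926176 × 931.5 = 552.023 MeV
Per nucleus in joules: 552.023 MeV × 1.602e-13 J/MeV = 8.8434e-11 J
Per mole: 8.8434e-11 J × 6.022e23 mol⁻¹ = 5.3255e+13 J/mol

5.33e+10 kJ/mol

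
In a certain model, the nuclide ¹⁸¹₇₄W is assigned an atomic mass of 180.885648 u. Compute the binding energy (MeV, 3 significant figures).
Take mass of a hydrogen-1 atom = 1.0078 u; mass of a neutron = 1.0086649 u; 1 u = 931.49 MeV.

Mass of separated nucleons = 74(1.0078) + 107(1.0086649) = 74.5772 + 107.9271443 = 182.5043443 u
The mass defect is 182.5043443 − 180.885648 = 1.6186963 u.
Binding energy = Δm·c² = 1.6186963 × 931.49 MeV/u = 1507.80 MeV

1510 MeV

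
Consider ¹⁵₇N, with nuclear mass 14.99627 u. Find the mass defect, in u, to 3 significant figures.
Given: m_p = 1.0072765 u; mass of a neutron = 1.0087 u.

With 7 protons and 8 neutrons (A = 15):
Total constituent mass: 7 × 1.0072765 + 8 × 1.0087 = 15.1205355 u
Mass defect Δm = 15.1205355 − 14.99627 = 0.1242655 u

0.124 u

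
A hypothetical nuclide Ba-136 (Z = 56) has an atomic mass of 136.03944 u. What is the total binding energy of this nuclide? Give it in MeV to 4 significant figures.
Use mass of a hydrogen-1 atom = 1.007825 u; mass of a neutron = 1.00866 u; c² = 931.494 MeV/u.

1017 MeV

Mass of separated nucleons = 56(1.007825) + 80(1.00866) = 56.438200 + 80.69280 = 137.131000 u
The mass defect is 137.131000 − 136.03944 = 1.091560 u.
Converting to energy: 1.091560 u × 931.494 MeV/u = 1016.78 MeV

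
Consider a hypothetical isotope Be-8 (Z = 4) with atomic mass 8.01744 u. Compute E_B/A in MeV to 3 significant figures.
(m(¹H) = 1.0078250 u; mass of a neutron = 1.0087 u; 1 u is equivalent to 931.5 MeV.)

5.67 MeV/nucleon

The nucleus contains 4 protons and 8 − 4 = 4 neutrons.
Total constituent mass: 4 × 1.0078250 + 4 × 1.0087 = 8.0661000 u
Mass defect Δm = 8.0661000 − 8.01744 = 0.0486600 u
E_B = 0.0486600 × 931.5 = 45.3268 MeV
Per nucleon: 45.3268 / 8 = 5.666 MeV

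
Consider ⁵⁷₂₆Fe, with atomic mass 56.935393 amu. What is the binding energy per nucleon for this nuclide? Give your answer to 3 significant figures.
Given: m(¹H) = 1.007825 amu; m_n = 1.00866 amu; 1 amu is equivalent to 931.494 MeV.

Σm = 26·m(¹H) + 31·m_n = 26.203450 + 31.26846 = 57.471910 amu
The mass defect is 57.471910 − 56.935393 = 0.536517 amu.
E_B = 0.536517 × 931.494 = 499.762 MeV
Dividing by A = 57 gives 8.768 MeV per nucleon.

8.77 MeV/nucleon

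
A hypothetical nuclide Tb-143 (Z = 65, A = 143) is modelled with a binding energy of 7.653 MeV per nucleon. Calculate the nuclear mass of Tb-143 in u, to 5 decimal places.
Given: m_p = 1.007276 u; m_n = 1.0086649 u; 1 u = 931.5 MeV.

Total binding energy = 143 × 7.653 = 1094.379 MeV
Mass defect = 1094.379 MeV / (931.5 MeV/u) = 1.1748567 u
Constituent mass = 65(1.007276) + 78(1.0086649) = 144.1488022 u
Nuclear mass = 144.1488022 − 1.1748567 = 142.9739455 u ≈ 142.97395 u (to 5 decimal places)

142.97395 u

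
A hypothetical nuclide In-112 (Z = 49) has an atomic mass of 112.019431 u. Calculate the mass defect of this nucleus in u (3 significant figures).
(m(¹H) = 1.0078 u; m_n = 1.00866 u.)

Z = 49, so N = A − Z = 112 − 49 = 63.
Σm = 49·m(¹H) + 63·m_n = 49.3822 + 63.54558 = 112.92778 u
The mass defect is 112.92778 − 112.019431 = 0.908349 u.

0.908 u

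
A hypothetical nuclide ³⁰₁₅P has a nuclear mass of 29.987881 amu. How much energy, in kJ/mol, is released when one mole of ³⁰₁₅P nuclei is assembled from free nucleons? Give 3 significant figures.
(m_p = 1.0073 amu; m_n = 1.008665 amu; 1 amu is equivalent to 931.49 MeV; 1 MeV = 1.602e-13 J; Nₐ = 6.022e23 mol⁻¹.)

The nucleus contains 15 protons and 30 − 15 = 15 neutrons.
Mass of separated nucleons = 15(1.0073) + 15(1.008665) = 15.1095 + 15.129975 = 30.239475 amu
Δm = 30.239475 − 29.987881 = 0.251594 amu
Binding energy = Δm·c² = 0.251594 × 931.49 MeV/amu = 234.357 MeV
Per nucleus in joules: 234.357 MeV × 1.602e-13 J/MeV = 3.7544e-11 J
Per mole: 3.7544e-11 J × 6.022e23 mol⁻¹ = 2.2609e+13 J/mol

2.26e+10 kJ/mol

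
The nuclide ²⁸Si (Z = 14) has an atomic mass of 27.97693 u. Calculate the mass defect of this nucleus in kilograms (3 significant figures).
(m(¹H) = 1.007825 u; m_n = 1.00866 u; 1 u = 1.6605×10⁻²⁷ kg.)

4.22e-28 kg

With 14 protons and 14 neutrons (A = 28):
Mass of separated nucleons = 14(1.007825) + 14(1.00866) = 14.109550 + 14.12124 = 28.230790 u
Mass defect Δm = 28.230790 − 27.97693 = 0.253860 u
In SI units: 0.253860 u × 1.6605×10⁻²⁷ kg/u = 4.2153e-28 kg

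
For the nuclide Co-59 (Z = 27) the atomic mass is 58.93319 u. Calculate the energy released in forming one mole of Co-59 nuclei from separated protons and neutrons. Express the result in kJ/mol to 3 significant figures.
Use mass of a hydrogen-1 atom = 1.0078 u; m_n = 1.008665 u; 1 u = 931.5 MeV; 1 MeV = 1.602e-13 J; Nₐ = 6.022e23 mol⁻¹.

4.98e+10 kJ/mol

Total constituent mass: 27 × 1.0078 + 32 × 1.008665 = 59.487880 u
Mass defect Δm = 59.487880 − 58.93319 = 0.554690 u
E_B = 0.554690 × 931.5 = 516.694 MeV
Per nucleus in joules: 516.694 MeV × 1.602e-13 J/MeV = 8.2774e-11 J
Per mole: 8.2774e-11 J × 6.022e23 mol⁻¹ = 4.9847e+13 J/mol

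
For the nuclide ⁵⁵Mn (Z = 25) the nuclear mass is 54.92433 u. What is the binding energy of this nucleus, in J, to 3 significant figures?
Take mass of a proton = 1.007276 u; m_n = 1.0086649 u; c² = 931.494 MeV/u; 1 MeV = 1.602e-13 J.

7.72e-11 J

Total constituent mass: 25 × 1.007276 + 30 × 1.0086649 = 55.4418470 u
The mass defect is 55.4418470 − 54.92433 = 0.5175170 u.
E_B = 0.5175170 × 931.494 = 482.064 MeV
In joules: 482.064 MeV × 1.602e-13 J/MeV = 7.7227e-11 J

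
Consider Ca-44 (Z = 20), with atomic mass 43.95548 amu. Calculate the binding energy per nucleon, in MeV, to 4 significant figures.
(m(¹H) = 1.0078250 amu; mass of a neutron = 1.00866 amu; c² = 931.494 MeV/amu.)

The nucleus contains 20 protons and 44 − 20 = 24 neutrons.
Total constituent mass: 20 × 1.0078250 + 24 × 1.00866 = 44.3643400 amu
Mass defect Δm = 44.3643400 − 43.95548 = 0.4088600 amu
E_B = 0.4088600 × 931.494 = 380.851 MeV
Dividing by A = 44 gives 8.656 MeV per nucleon.

8.656 MeV/nucleon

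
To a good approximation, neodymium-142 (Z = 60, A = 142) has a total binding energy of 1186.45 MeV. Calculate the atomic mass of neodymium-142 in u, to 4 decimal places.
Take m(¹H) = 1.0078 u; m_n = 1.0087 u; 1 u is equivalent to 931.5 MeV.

Mass defect = 1186.45 MeV / (931.5 MeV/u) = 1.273698 u
Constituent mass = 60(1.0078) + 82(1.0087) = 143.1814 u
Atomic mass = 143.1814 − 1.273698 = 141.907702 u ≈ 141.9077 u (to 4 decimal places)

141.9077 u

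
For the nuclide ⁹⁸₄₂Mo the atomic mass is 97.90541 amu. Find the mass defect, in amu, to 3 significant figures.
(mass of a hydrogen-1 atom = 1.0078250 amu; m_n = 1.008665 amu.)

Total constituent mass: 42 × 1.0078250 + 56 × 1.008665 = 98.8138900 amu
Mass defect Δm = 98.8138900 − 97.90541 = 0.9084800 amu

0.908 amu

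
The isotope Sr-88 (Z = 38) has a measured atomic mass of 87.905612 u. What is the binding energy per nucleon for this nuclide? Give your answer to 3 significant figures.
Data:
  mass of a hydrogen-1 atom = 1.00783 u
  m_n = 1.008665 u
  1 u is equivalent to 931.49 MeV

8.73 MeV/nucleon

With 38 protons and 50 neutrons (A = 88):
Mass of separated nucleons = 38(1.00783) + 50(1.008665) = 38.29754 + 50.433250 = 88.730790 u
Δm = 88.730790 − 87.905612 = 0.825178 u
Converting to energy: 0.825178 u × 931.49 MeV/u = 768.645 MeV
Per nucleon: 768.645 / 88 = 8.7346 MeV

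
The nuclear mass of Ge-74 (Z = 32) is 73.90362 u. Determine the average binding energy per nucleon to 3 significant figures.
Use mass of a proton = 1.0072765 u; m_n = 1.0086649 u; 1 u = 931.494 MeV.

8.73 MeV/nucleon

Total constituent mass: 32 × 1.0072765 + 42 × 1.0086649 = 74.5967738 u
The mass defect is 74.5967738 − 73.90362 = 0.6931538 u.
E_B = 0.6931538 × 931.494 = 645.669 MeV
Per nucleon: 645.669 / 74 = 8.725 MeV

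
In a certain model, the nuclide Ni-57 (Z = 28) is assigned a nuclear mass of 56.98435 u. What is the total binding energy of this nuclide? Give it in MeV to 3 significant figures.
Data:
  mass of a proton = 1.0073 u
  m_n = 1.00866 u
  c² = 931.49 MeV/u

439 MeV

The nucleus contains 28 protons and 57 − 28 = 29 neutrons.
Total constituent mass: 28 × 1.0073 + 29 × 1.00866 = 57.45554 u
The mass defect is 57.45554 − 56.98435 = 0.47119 u.
E_B = 0.47119 × 931.49 = 438.909 MeV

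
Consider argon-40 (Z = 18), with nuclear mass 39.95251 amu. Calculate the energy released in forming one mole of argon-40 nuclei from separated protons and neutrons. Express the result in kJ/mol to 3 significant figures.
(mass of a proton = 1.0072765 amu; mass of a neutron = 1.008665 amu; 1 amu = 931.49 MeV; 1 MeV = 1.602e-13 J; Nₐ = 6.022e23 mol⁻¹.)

Total constituent mass: 18 × 1.0072765 + 22 × 1.008665 = 40.3216070 amu
Mass defect Δm = 40.3216070 − 39.95251 = 0.3690970 amu
Binding energy = Δm·c² = 0.3690970 × 931.49 MeV/amu = 343.810 MeV
Per nucleus in joules: 343.810 MeV × 1.602e-13 J/MeV = 5.5078e-11 J
Per mole: 5.5078e-11 J × 6.022e23 mol⁻¹ = 3.3168e+13 J/mol

3.32e+10 kJ/mol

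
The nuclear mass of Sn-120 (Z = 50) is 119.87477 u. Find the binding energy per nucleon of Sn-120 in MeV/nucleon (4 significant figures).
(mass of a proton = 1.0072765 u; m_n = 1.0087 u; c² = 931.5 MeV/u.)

Mass of separated nucleons = 50(1.0072765) + 70(1.0087) = 50.3638250 + 70.6090 = 120.9728250 u
Mass defect Δm = 120.9728250 − 119.87477 = 1.0980550 u
E_B = 1.0980550 × 931.5 = 1022.84 MeV
BE/A = 1022.84 MeV / 120 = 8.524 MeV/nucleon

8.524 MeV/nucleon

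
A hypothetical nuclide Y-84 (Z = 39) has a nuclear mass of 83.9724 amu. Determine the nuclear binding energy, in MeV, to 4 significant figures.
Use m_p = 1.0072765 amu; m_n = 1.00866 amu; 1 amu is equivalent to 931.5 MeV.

Total constituent mass: 39 × 1.0072765 + 45 × 1.00866 = 84.6734835 amu
The mass defect is 84.6734835 − 83.9724 = 0.7010835 amu.
E_B = 0.7010835 × 931.5 = 653.059 MeV

653.1 MeV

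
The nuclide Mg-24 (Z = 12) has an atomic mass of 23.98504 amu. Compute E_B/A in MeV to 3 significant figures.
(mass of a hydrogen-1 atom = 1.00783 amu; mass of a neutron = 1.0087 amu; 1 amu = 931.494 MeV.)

8.28 MeV/nucleon

The nucleus contains 12 protons and 24 − 12 = 12 neutrons.
Mass of separated nucleons = 12(1.00783) + 12(1.0087) = 12.09396 + 12.1044 = 24.19836 amu
Δm = 24.19836 − 23.98504 = 0.21332 amu
Converting to energy: 0.21332 amu × 931.494 MeV/amu = 198.706 MeV
BE/A = 198.706 MeV / 24 = 8.279 MeV/nucleon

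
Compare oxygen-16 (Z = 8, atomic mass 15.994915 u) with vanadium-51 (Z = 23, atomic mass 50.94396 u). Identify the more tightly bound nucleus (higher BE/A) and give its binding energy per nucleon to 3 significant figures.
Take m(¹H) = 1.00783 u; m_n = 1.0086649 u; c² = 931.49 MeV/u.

oxygen-16: Σm = 8(1.00783) + 8(1.0086649) = 16.1319592 u; Δm = 0.1370442 u; E_B = 127.655 MeV; E_B/A = 7.978 MeV
vanadium-51: Σm = 23(1.00783) + 28(1.0086649) = 51.4227072 u; Δm = 0.4787472 u; E_B = 445.95 MeV; E_B/A = 8.744 MeV
vanadium-51 has the higher binding energy per nucleon, so it is the more tightly bound nucleus.

vanadium-51; 8.74 MeV/nucleon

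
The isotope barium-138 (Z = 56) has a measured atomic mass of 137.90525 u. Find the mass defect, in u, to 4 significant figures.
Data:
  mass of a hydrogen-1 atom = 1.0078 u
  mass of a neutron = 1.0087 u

With 56 protons and 82 neutrons (A = 138):
Σm = 56·m(¹H) + 82·m_n = 56.4368 + 82.7134 = 139.1502 u
Mass defect Δm = 139.1502 − 137.90525 = 1.24495 u

1.245 u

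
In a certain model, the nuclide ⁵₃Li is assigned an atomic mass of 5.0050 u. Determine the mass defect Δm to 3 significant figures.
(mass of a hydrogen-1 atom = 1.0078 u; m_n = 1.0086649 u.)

Z = 3, so N = A − Z = 5 − 3 = 2.
Total constituent mass: 3 × 1.0078 + 2 × 1.0086649 = 5.0407298 u
Mass defect Δm = 5.0407298 − 5.0050 = 0.0357298 u

0.0357 u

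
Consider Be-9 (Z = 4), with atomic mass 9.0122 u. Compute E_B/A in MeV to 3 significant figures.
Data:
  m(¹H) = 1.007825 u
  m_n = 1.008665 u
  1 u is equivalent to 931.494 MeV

6.46 MeV/nucleon

Mass of separated nucleons = 4(1.007825) + 5(1.008665) = 4.031300 + 5.043325 = 9.074625 u
Δm = 9.074625 − 9.0122 = 0.062425 u
Binding energy = Δm·c² = 0.062425 × 931.494 MeV/u = 58.1485 MeV
BE/A = 58.1485 MeV / 9 = 6.461 MeV/nucleon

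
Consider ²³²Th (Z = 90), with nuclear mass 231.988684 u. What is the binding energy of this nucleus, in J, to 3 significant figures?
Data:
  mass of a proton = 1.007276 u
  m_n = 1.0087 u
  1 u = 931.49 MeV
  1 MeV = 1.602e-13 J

2.84e-10 J

The nucleus contains 90 protons and 232 − 90 = 142 neutrons.
Σm = 90·m_p + 142·m_n = 90.654840 + 143.2354 = 233.890240 u
The mass defect is 233.890240 − 231.988684 = 1.901556 u.
Binding energy = Δm·c² = 1.901556 × 931.49 MeV/u = 1771.28 MeV
In joules: 1771.28 MeV × 1.602e-13 J/MeV = 2.8376e-10 J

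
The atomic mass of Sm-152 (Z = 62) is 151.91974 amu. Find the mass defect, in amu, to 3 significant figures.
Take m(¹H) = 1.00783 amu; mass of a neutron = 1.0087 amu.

The nucleus contains 62 protons and 152 − 62 = 90 neutrons.
Mass of separated nucleons = 62(1.00783) + 90(1.0087) = 62.48546 + 90.7830 = 153.26846 amu
Δm = 153.26846 − 151.91974 = 1.34872 amu

1.35 amu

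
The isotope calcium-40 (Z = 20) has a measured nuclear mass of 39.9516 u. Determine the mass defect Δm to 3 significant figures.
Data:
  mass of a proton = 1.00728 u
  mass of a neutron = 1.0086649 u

Σm = 20·m_p + 20·m_n = 20.14560 + 20.1732980 = 40.3188980 u
The mass defect is 40.3188980 − 39.9516 = 0.3672980 u.

0.367 u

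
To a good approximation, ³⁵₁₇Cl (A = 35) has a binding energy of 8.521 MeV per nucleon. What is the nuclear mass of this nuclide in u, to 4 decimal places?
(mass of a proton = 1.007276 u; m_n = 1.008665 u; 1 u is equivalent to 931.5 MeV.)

Total binding energy = 35 × 8.521 = 298.235 MeV
Mass defect = 298.235 MeV / (931.5 MeV/u) = 0.320166 u
Constituent mass = 17(1.007276) + 18(1.008665) = 35.279662 u
Nuclear mass = 35.279662 − 0.320166 = 34.959496 u ≈ 34.9595 u (to 4 decimal places)

34.9595 u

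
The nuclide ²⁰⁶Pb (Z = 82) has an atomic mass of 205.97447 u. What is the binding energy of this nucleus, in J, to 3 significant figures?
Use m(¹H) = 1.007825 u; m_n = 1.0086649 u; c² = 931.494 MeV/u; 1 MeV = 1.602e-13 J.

2.60e-10 J

Mass of separated nucleons = 82(1.007825) + 124(1.0086649) = 82.641650 + 125.0744476 = 207.7160976 u
The mass defect is 207.7160976 − 205.97447 = 1.7416276 u.
Binding energy = Δm·c² = 1.7416276 × 931.494 MeV/u = 1622.32 MeV
In joules: 1622.32 MeV × 1.602e-13 J/MeV = 2.5990e-10 J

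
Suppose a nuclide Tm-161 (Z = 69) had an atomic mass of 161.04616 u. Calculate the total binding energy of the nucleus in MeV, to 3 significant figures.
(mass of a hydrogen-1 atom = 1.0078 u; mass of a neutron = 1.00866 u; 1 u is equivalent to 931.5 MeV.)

Mass of separated nucleons = 69(1.0078) + 92(1.00866) = 69.5382 + 92.79672 = 162.33492 u
The mass defect is 162.33492 − 161.04616 = 1.28876 u.
Binding energy = Δm·c² = 1.28876 × 931.5 MeV/u = 1200.48 MeV

1200 MeV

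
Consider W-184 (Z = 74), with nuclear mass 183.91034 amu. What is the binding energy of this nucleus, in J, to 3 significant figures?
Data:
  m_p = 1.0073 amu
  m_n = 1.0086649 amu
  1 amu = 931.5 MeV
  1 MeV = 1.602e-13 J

2.36e-10 J

Mass of separated nucleons = 74(1.0073) + 110(1.0086649) = 74.5402 + 110.9531390 = 185.4933390 amu
Mass defect Δm = 185.4933390 − 183.91034 = 1.5829990 amu
Converting to energy: 1.5829990 amu × 931.5 MeV/amu = 1474.56 MeV
In joules: 1474.56 MeV × 1.602e-13 J/MeV = 2.3622e-10 J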